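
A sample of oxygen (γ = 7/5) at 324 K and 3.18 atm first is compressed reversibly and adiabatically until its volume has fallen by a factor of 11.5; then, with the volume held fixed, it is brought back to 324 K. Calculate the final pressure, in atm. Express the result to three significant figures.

P₃ ≈ 36.6 atm

Adiabatic step (PV^γ = const): P₂ = 3.18×11.5^(7/5) = 97.14 atm; T₂ = 324×11.5^(2/5) = 860.6 K.
Isochoric: P₃ = P₂(T₃/T₂) = 97.14 × (324/860.6) = 36.57 atm.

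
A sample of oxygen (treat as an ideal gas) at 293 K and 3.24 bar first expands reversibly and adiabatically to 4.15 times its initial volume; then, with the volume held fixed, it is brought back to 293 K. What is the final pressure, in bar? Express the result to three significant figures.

P₃ ≈ 0.781 bar

For a diatomic ideal gas γ = 7/5.
Adiabatic step (PV^γ = const): P₂ = 3.24×(1/4.15)^(7/5) = 0.4419 bar; T₂ = 293×(1/4.15)^(2/5) = 165.8 K.
Isochoric: P₃ = P₂(T₃/T₂) = 0.4419 × (293/165.8) = 0.7807 bar.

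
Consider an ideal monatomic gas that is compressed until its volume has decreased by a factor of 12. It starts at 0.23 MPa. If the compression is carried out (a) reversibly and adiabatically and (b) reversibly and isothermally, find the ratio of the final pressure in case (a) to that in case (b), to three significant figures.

For a monatomic ideal gas γ = 5/3.
Isothermal: P_b = P₁(V₁/V₂) = 0.23×12.
Adiabatic: P_a = P₁(V₁/V₂)^γ = 0.23×12^(5/3).
P_a/P_b = (V₁/V₂)^(γ−1) = 12^(2/3) = 5.241.

P_adiabatic / P_isothermal ≈ 5.24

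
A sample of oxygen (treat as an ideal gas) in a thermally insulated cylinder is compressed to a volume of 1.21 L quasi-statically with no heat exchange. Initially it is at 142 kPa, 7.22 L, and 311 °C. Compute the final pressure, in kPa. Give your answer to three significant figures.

P₂ ≈ 1730 kPa

Since PV^γ is constant along a reversible adiabat, P₂ = P₁ (V₁/V₂)^γ.
γ = 7/5 for a diatomic ideal gas.
P₂ = 142 × (7.22/1.21)^(7/5) = 1731 kPa.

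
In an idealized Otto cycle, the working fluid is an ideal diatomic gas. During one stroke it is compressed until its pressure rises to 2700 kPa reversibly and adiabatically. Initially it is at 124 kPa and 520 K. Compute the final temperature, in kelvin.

T₂ ≈ 1250 K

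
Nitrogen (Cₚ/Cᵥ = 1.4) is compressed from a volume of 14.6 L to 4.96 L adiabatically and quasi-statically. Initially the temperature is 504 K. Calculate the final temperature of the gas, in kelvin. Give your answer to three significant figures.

T₂ ≈ 776 K

For a reversible adiabat TV^(γ−1) is constant, so T₂ = T₁ (V₁/V₂)^(γ−1).
T₂ = 504 × (14.6/4.96)^(0.4) = 776.2 K.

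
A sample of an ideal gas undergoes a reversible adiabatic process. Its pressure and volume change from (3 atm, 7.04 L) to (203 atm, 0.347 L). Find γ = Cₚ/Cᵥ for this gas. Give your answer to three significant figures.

PV^γ = const ⇒ γ = ln(P₂/P₁) / ln(V₁/V₂).
γ = ln(203/3) / ln(7.04/0.347) = 1.4.

γ ≈ 1.40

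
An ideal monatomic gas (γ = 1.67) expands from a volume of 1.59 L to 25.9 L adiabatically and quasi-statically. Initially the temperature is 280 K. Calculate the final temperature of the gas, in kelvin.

Adiabatic: T₁V₁^(γ−1) = T₂V₂^(γ−1) ⇒ T₂ = T₁ (V₁/V₂)^(γ−1).
T₂ = 280 × (1.59/25.9)^(0.67) = 43.17 K.

T₂ ≈ 43.2 K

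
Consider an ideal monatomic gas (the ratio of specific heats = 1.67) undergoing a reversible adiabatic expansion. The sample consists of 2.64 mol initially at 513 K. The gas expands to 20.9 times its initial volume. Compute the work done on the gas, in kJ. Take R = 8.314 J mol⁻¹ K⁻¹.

W ≈ -14.6 kJ

Adiabatic: T₁V₁^(γ−1) = T₂V₂^(γ−1) ⇒ T₂ = T₁ (V₁/V₂)^(γ−1).
T₂ = 513 × (1/20.9)^(0.67) = 66.93 K.
Q = 0, so ΔU = W_on_gas = nCᵥΔT with Cᵥ = R/(γ−1) = 12.41 J/(mol·K).
ΔU = 2.64 × 12.41 × (66.93 − 513) = -14610 J.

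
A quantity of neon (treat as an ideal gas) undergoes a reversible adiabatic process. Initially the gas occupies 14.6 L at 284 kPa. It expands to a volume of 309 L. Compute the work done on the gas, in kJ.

γ = 5/3 for a monatomic ideal gas.
P₂ = P₁(V₁/V₂)^γ = 284×(14.6/309)^(5/3) = 1.754 kPa.
For a reversible adiabat, W_by_gas = (P₁V₁ − P₂V₂)/(γ−1).
W_by = (284000×0.0146 − 1754×0.309) / (2/3) = 5407 J.
W_on_gas = −W_by = -5407 J.

W ≈ -5.41 kJ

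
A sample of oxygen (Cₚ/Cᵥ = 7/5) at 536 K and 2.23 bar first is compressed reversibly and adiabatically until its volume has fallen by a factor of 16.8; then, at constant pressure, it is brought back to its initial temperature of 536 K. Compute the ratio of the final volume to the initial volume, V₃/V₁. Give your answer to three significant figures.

V₃/V₁ ≈ 0.0193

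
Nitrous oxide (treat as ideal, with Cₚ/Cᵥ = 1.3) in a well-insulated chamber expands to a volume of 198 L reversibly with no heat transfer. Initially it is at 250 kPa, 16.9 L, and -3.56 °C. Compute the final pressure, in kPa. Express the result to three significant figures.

Since PV^γ is constant along a reversible adiabat, P₂ = P₁ (V₁/V₂)^γ.
P₂ = 250 × (16.9/198)^(1.3) = 10.2 kPa.

P₂ ≈ 10.2 kPa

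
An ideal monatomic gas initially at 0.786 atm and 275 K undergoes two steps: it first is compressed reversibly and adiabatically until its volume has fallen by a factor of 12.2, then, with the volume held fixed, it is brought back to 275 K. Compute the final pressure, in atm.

For a monatomic ideal gas γ = 5/3.
Adiabatic step (PV^γ = const): P₂ = 0.786×12.2^(5/3) = 50.82 atm; T₂ = 275×12.2^(2/3) = 1457 K.
Isochoric: P₃ = P₂(T₃/T₂) = 50.82 × (275/1457) = 9.589 atm.

P₃ ≈ 9.59 atm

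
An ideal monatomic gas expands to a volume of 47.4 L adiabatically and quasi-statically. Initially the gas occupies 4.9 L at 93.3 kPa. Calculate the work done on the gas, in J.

W ≈ -535 J

γ = 5/3 for a monatomic ideal gas.
P₂ = P₁(V₁/V₂)^γ = 93.3×(4.9/47.4)^(5/3) = 2.124 kPa.
For a reversible adiabat, W_by_gas = (P₁V₁ − P₂V₂)/(γ−1).
W_by = (93300×0.0049 − 2124×0.0474) / (2/3) = 534.7 J.
W_on_gas = −W_by = -534.7 J.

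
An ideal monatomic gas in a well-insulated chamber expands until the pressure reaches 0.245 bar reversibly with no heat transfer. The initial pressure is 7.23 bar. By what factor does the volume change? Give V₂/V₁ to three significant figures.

V₂/V₁ ≈ 7.62

From PV^γ = const, V₂/V₁ = (P₁/P₂)^(1/γ).
For a monatomic ideal gas γ = 5/3.
V₂/V₁ = (7.23/0.245)^(3/5) = 7.62.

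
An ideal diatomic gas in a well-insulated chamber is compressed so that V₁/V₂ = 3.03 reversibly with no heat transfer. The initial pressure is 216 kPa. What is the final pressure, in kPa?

Since PV^γ is constant along a reversible adiabat, P₂ = P₁ (V₁/V₂)^γ.
For a diatomic ideal gas γ = 7/5.
P₂ = 216 × 3.03^(7/5) = 1020 kPa.

P₂ ≈ 1020 kPa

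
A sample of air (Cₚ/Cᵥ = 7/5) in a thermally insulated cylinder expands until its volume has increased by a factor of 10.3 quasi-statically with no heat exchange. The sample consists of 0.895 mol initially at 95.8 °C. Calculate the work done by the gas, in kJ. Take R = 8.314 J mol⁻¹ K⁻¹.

W ≈ 4.16 kJ

Adiabatic: T₁V₁^(γ−1) = T₂V₂^(γ−1) ⇒ T₂ = T₁ (V₁/V₂)^(γ−1).
T₁ = 95.8 °C = 368.9 K.
T₂ = 368.9 × (1/10.3)^(2/5) = 145.2 K.
Q = 0, so ΔU = W_on_gas = nCᵥΔT with Cᵥ = R/(γ−1) = 20.79 J/(mol·K).
ΔU = 0.895 × 20.79 × (145.2 − 368.9) = -4163 J.
Work done by the gas = −ΔU = 4163 J.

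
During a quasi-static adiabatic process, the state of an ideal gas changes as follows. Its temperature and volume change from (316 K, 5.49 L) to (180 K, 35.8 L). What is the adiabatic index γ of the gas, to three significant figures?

γ ≈ 1.30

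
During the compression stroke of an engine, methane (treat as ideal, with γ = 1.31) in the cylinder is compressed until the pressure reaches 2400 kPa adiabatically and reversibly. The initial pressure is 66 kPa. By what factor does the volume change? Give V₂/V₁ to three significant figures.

V₂/V₁ ≈ 0.0644

From PV^γ = const, V₂/V₁ = (P₁/P₂)^(1/γ).
V₂/V₁ = (66/2400)^(0.763) = 0.06437.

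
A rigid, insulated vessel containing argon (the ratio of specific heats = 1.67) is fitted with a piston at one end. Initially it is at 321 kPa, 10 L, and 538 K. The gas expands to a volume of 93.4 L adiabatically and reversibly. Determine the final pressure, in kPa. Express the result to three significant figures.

P₂ ≈ 7.69 kPa

Adiabatic: P₁V₁^γ = P₂V₂^γ ⇒ P₂ = P₁ (V₁/V₂)^γ.
P₂ = 321 × (10/93.4)^(1.67) = 7.692 kPa.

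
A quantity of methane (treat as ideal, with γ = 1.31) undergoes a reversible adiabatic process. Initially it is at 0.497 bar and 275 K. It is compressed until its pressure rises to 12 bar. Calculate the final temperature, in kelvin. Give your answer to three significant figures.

T₂ ≈ 584 K

Adiabatic: T₂/T₁ = (P₂/P₁)^((γ−1)/γ).
T₂ = 275 × (12/0.497)^(0.237) = 584.2 K.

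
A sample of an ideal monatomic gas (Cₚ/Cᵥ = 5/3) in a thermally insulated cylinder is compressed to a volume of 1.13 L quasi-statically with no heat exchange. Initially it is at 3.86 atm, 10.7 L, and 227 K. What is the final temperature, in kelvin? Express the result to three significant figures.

T₂ ≈ 1020 K

Adiabatic: T₁V₁^(γ−1) = T₂V₂^(γ−1) ⇒ T₂ = T₁ (V₁/V₂)^(γ−1).
T₂ = 227 × (10.7/1.13)^(2/3) = 1016 K.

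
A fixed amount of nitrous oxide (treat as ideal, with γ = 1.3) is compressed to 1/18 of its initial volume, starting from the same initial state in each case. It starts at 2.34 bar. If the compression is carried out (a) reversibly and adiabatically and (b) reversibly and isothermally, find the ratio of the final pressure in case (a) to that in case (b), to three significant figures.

Isothermal: P_b = P₁(V₁/V₂) = 2.34×18.
Adiabatic: P_a = P₁(V₁/V₂)^γ = 2.34×18^(1.3).
P_a/P_b = (V₁/V₂)^(γ−1) = 18^(0.3) = 2.38.

P_adiabatic / P_isothermal ≈ 2.38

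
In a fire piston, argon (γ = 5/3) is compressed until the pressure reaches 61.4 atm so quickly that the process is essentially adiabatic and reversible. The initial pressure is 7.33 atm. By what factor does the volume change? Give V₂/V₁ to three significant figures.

V₂/V₁ ≈ 0.279

From PV^γ = const, V₂/V₁ = (P₁/P₂)^(1/γ).
V₂/V₁ = (7.33/61.4)^(3/5) = 0.2794.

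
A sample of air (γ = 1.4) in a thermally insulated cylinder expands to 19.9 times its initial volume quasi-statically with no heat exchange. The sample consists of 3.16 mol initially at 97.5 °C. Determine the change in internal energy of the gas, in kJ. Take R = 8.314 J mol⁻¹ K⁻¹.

Adiabatic: T₁V₁^(γ−1) = T₂V₂^(γ−1) ⇒ T₂ = T₁ (V₁/V₂)^(γ−1).
T₁ = 97.5 °C = 370.6 K.
T₂ = 370.6 × (1/19.9)^(0.4) = 112.1 K.
Q = 0, so ΔU = W_on_gas = nCᵥΔT with Cᵥ = R/(γ−1) = 20.79 J/(mol·K).
ΔU = 3.16 × 20.79 × (112.1 − 370.6) = -16980 J.

ΔU ≈ -17.0 kJ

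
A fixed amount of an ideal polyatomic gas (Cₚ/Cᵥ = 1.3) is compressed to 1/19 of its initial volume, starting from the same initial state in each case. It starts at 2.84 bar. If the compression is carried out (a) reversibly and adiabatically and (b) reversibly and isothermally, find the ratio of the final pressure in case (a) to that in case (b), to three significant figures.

Isothermal: P_b = P₁(V₁/V₂) = 2.84×19.
Adiabatic: P_a = P₁(V₁/V₂)^γ = 2.84×19^(1.3).
P_a/P_b = (V₁/V₂)^(γ−1) = 19^(0.3) = 2.419.

P_adiabatic / P_isothermal ≈ 2.42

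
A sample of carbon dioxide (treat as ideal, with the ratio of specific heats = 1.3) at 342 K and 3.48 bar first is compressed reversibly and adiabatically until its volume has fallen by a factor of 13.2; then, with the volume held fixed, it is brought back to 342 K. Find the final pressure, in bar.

Adiabatic step (PV^γ = const): P₂ = 3.48×13.2^(1.3) = 99.62 bar; T₂ = 342×13.2^(0.3) = 741.6 K.
Isochoric: P₃ = P₂(T₃/T₂) = 99.62 × (342/741.6) = 45.94 bar.

P₃ ≈ 45.9 bar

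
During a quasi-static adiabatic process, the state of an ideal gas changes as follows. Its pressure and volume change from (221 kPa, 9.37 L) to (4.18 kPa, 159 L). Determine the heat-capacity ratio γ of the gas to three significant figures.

PV^γ = const ⇒ γ = ln(P₂/P₁) / ln(V₁/V₂).
γ = ln(4.18/221) / ln(9.37/159) = 1.401.

γ ≈ 1.40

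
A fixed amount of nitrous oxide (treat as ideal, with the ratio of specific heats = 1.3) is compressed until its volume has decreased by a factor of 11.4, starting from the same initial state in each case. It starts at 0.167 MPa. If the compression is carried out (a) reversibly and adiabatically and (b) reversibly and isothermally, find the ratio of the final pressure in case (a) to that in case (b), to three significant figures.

Isothermal: P_b = P₁(V₁/V₂) = 0.167×11.4.
Adiabatic: P_a = P₁(V₁/V₂)^γ = 0.167×11.4^(1.3).
P_a/P_b = (V₁/V₂)^(γ−1) = 11.4^(0.3) = 2.075.

P_adiabatic / P_isothermal ≈ 2.08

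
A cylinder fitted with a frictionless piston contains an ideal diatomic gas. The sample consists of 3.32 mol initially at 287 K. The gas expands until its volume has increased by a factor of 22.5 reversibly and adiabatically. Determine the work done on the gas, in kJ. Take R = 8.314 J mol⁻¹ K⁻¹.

Adiabatic: T₁V₁^(γ−1) = T₂V₂^(γ−1) ⇒ T₂ = T₁ (V₁/V₂)^(γ−1).
γ = 7/5 for a diatomic ideal gas, so γ−1 = 2/5.
T₂ = 287 × (1/22.5)^(2/5) = 82.61 K.
Q = 0, so ΔU = W_on_gas = nCᵥΔT with Cᵥ = R/(γ−1) = 20.79 J/(mol·K).
ΔU = 3.32 × 20.79 × (82.61 − 287) = -14100 J.

W ≈ -14.1 kJ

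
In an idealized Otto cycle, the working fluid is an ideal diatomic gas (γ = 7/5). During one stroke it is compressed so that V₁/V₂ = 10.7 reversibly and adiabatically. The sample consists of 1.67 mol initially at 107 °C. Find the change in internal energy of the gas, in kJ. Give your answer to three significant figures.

ΔU ≈ 20.9 kJ

Adiabatic: T₁V₁^(γ−1) = T₂V₂^(γ−1) ⇒ T₂ = T₁ (V₁/V₂)^(γ−1).
T₁ = 107 °C = 380.1 K.
T₂ = 380.1 × 10.7^(2/5) = 981.1 K.
Q = 0, so ΔU = W_on_gas = nCᵥΔT with Cᵥ = R/(γ−1) = 20.79 J/(mol·K).
ΔU = 1.67 × 20.79 × (981.1 − 380.1) = 20860 J.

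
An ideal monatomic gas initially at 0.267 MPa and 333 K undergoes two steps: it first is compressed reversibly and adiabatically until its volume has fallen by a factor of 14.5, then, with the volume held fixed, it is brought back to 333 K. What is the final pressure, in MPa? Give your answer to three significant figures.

P₃ ≈ 3.87 MPa

For a monatomic ideal gas γ = 5/3.
Adiabatic step (PV^γ = const): P₂ = 0.267×14.5^(5/3) = 23.02 MPa; T₂ = 333×14.5^(2/3) = 1980 K.
Isochoric: P₃ = P₂(T₃/T₂) = 23.02 × (333/1980) = 3.872 MPa.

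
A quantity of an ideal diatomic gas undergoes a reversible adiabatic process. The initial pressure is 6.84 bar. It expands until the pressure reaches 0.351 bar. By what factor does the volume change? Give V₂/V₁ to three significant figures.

V₂/V₁ ≈ 8.34

From PV^γ = const, V₂/V₁ = (P₁/P₂)^(1/γ).
For a diatomic ideal gas γ = 7/5.
V₂/V₁ = (6.84/0.351)^(5/7) = 8.342.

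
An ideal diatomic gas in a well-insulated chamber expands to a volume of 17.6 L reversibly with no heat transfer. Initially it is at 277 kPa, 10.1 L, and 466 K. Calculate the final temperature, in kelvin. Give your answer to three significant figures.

Adiabatic: T₁V₁^(γ−1) = T₂V₂^(γ−1) ⇒ T₂ = T₁ (V₁/V₂)^(γ−1).
γ = 7/5 for a diatomic ideal gas.
T₂ = 466 × (10.1/17.6)^(2/5) = 373.2 K.

T₂ ≈ 373 K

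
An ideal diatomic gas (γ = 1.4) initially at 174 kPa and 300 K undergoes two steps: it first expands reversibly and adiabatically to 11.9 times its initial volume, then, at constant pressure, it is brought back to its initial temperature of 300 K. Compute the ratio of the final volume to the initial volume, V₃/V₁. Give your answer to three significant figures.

Adiabatic step: V₂/V₁ = 11.9; T₂ = T₁·(1/11.9)^(0.4) = 111.4 K.
Isobaric step: V₃/V₂ = T₃/T₂ = 300/111.4.
V₃/V₁ = (V₂/V₁)(V₃/V₂) = 11.9 × (300/111.4) = 32.05.

V₃/V₁ ≈ 32.0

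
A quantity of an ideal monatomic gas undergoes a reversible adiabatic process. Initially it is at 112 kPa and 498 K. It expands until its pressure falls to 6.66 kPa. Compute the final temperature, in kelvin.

Along an adiabat T P^((1−γ)/γ) is constant, so T₂ = T₁ (P₂/P₁)^((γ−1)/γ).
For a monatomic ideal gas γ = 5/3, so (γ−1)/γ = 2/5.
T₂ = 498 × (6.66/112)^(2/5) = 161 K.

T₂ ≈ 161 K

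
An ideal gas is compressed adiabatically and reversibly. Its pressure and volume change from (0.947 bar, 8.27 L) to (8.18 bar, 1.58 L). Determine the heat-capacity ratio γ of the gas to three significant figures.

PV^γ = const ⇒ γ = ln(P₂/P₁) / ln(V₁/V₂).
γ = ln(8.18/0.947) / ln(8.27/1.58) = 1.303.

γ ≈ 1.30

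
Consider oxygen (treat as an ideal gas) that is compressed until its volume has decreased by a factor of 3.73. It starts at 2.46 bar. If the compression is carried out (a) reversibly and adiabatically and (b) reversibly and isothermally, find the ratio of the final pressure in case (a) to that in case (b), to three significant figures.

P_adiabatic / P_isothermal ≈ 1.69

For a diatomic ideal gas γ = 7/5.
Isothermal: P_b = P₁(V₁/V₂) = 2.46×3.73.
Adiabatic: P_a = P₁(V₁/V₂)^γ = 2.46×3.73^(7/5).
P_a/P_b = (V₁/V₂)^(γ−1) = 3.73^(2/5) = 1.693.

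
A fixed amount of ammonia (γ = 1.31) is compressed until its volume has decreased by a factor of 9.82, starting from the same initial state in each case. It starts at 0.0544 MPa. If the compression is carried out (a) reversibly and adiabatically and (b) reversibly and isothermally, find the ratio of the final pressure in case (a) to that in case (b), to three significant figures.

Isothermal: P_b = P₁(V₁/V₂) = 0.0544×9.82.
Adiabatic: P_a = P₁(V₁/V₂)^γ = 0.0544×9.82^(1.31).
P_a/P_b = (V₁/V₂)^(γ−1) = 9.82^(0.31) = 2.03.

P_adiabatic / P_isothermal ≈ 2.03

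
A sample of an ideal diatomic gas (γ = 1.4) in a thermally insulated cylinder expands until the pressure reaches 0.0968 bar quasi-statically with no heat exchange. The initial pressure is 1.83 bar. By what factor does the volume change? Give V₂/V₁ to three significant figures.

From PV^γ = const, V₂/V₁ = (P₁/P₂)^(1/γ).
V₂/V₁ = (1.83/0.0968)^(0.714) = 8.163.

V₂/V₁ ≈ 8.16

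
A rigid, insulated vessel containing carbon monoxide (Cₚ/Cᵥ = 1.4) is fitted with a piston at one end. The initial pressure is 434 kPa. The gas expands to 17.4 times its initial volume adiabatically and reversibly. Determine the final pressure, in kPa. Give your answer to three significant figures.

P₂ ≈ 7.96 kPa

Since PV^γ is constant along a reversible adiabat, P₂ = P₁ (V₁/V₂)^γ.
P₂ = 434 × (1/17.4)^(1.4) = 7.956 kPa.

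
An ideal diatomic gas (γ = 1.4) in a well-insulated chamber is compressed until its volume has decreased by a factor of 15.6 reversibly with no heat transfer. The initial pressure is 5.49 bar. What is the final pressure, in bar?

P₂ ≈ 257 bar

Adiabatic: P₁V₁^γ = P₂V₂^γ ⇒ P₂ = P₁ (V₁/V₂)^γ.
P₂ = 5.49 × 15.6^(1.4) = 257 bar.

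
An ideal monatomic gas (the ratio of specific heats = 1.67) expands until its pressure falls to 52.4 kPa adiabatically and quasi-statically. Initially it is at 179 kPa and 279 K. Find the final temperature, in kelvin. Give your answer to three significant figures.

Adiabatic: T₂/T₁ = (P₂/P₁)^((γ−1)/γ).
T₂ = 279 × (52.4/179)^(0.401) = 170.4 K.

T₂ ≈ 170 K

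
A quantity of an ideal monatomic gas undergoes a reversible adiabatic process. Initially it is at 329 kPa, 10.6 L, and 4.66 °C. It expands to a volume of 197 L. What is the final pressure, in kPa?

P₂ ≈ 2.52 kPa

Adiabatic: P₁V₁^γ = P₂V₂^γ ⇒ P₂ = P₁ (V₁/V₂)^γ.
γ = 5/3 for a monatomic ideal gas.
P₂ = 329 × (10.6/197)^(5/3) = 2.523 kPa.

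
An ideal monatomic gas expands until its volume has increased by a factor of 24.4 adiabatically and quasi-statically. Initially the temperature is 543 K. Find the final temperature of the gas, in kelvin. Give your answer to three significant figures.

For a reversible adiabat TV^(γ−1) is constant, so T₂ = T₁ (V₁/V₂)^(γ−1).
For a monatomic ideal gas γ = 5/3, so γ−1 = 2/3.
T₂ = 543 × (1/24.4)^(2/3) = 64.55 K.

T₂ ≈ 64.5 K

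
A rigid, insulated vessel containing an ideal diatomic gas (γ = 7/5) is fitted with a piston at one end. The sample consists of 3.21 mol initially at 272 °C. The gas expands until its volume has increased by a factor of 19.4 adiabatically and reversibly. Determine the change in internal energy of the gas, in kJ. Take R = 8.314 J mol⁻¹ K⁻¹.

ΔU ≈ -25.3 kJ

Adiabatic: T₁V₁^(γ−1) = T₂V₂^(γ−1) ⇒ T₂ = T₁ (V₁/V₂)^(γ−1).
T₁ = 272 °C = 545.1 K.
T₂ = 545.1 × (1/19.4)^(2/5) = 166.5 K.
Q = 0, so ΔU = W_on_gas = nCᵥΔT with Cᵥ = R/(γ−1) = 20.79 J/(mol·K).
ΔU = 3.21 × 20.79 × (166.5 − 545.1) = -25260 J.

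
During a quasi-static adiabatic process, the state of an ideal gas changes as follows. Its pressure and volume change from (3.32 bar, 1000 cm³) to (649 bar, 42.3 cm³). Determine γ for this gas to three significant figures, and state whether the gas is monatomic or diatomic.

PV^γ = const ⇒ γ = ln(P₂/P₁) / ln(V₁/V₂).
γ = ln(649/3.32) / ln(1000/42.3) = 1.668.
γ ≈ 1.67 is close to 5/3, so the gas is monatomic.

γ ≈ 1.67; monatomic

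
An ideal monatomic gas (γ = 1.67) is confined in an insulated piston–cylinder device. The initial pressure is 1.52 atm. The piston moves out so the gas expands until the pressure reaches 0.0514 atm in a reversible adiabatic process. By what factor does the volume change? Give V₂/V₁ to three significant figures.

V₂/V₁ ≈ 7.60

From PV^γ = const, V₂/V₁ = (P₁/P₂)^(1/γ).
V₂/V₁ = (1.52/0.0514)^(0.599) = 7.599.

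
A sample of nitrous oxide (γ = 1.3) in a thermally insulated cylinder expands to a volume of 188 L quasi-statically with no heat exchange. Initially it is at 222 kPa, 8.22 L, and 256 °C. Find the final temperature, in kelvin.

Adiabatic: T₁V₁^(γ−1) = T₂V₂^(γ−1) ⇒ T₂ = T₁ (V₁/V₂)^(γ−1).
T₁ = 256 °C = 529.1 K.
T₂ = 529.1 × (8.22/188)^(0.3) = 206.9 K.

T₂ ≈ 207 K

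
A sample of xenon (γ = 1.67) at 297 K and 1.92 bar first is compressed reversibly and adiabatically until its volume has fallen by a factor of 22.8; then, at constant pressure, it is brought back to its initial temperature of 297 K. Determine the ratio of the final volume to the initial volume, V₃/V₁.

V₃/V₁ ≈ 0.00540

Adiabatic step: V₂/V₁ = 0.04386; T₂ = T₁·22.8^(0.67) = 2413 K.
Isobaric step: V₃/V₂ = T₃/T₂ = 297/2413.
V₃/V₁ = (V₂/V₁)(V₃/V₂) = 0.04386 × (297/2413) = 0.005398.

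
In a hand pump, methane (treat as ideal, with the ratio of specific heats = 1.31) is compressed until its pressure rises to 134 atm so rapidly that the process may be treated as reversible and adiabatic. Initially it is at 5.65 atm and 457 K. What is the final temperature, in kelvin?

Along an adiabat T P^((1−γ)/γ) is constant, so T₂ = T₁ (P₂/P₁)^((γ−1)/γ).
T₂ = 457 × (134/5.65)^(0.237) = 966.7 K.

T₂ ≈ 967 K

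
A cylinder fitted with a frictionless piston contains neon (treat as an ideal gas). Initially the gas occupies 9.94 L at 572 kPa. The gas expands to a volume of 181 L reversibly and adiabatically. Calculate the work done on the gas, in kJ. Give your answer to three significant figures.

W ≈ -7.30 kJ

γ = 5/3 for a monatomic ideal gas.
P₂ = P₁(V₁/V₂)^γ = 572×(9.94/181)^(5/3) = 4.538 kPa.
For a reversible adiabat, W_by_gas = (P₁V₁ − P₂V₂)/(γ−1).
W_by = (572000×0.00994 − 4538×0.181) / (2/3) = 7296 J.
W_on_gas = −W_by = -7296 J.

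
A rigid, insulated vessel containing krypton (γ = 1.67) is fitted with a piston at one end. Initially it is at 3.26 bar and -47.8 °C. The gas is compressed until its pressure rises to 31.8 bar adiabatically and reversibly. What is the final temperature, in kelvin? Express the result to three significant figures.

Along an adiabat T P^((1−γ)/γ) is constant, so T₂ = T₁ (P₂/P₁)^((γ−1)/γ).
T₁ = -47.8 °C = 225.3 K.
T₂ = 225.3 × (31.8/3.26)^(0.401) = 562 K.

T₂ ≈ 562 K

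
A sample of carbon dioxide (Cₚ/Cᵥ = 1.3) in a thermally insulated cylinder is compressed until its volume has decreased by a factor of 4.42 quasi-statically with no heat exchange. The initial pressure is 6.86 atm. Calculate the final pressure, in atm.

Since PV^γ is constant along a reversible adiabat, P₂ = P₁ (V₁/V₂)^γ.
P₂ = 6.86 × 4.42^(1.3) = 47.36 atm.

P₂ ≈ 47.4 atm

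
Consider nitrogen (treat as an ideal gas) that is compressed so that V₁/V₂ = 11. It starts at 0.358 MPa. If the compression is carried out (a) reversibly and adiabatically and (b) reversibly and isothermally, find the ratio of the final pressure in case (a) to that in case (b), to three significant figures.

P_adiabatic / P_isothermal ≈ 2.61

For a diatomic ideal gas γ = 7/5.
Isothermal: P_b = P₁(V₁/V₂) = 0.358×11.
Adiabatic: P_a = P₁(V₁/V₂)^γ = 0.358×11^(7/5).
P_a/P_b = (V₁/V₂)^(γ−1) = 11^(2/5) = 2.609.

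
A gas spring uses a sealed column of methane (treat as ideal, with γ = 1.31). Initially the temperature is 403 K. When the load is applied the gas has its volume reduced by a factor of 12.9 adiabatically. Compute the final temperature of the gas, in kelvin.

T₂ ≈ 890 K

For a reversible adiabat TV^(γ−1) is constant, so T₂ = T₁ (V₁/V₂)^(γ−1).
T₂ = 403 × 12.9^(0.31) = 890.4 K.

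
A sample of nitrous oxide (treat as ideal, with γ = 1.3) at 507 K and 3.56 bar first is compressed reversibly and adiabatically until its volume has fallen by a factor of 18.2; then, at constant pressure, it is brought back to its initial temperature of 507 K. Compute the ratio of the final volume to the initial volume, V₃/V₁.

V₃/V₁ ≈ 0.0230

Adiabatic step: V₂/V₁ = 0.05495; T₂ = T₁·18.2^(0.3) = 1211 K.
Isobaric step: V₃/V₂ = T₃/T₂ = 507/1211.
V₃/V₁ = (V₂/V₁)(V₃/V₂) = 0.05495 × (507/1211) = 0.02301.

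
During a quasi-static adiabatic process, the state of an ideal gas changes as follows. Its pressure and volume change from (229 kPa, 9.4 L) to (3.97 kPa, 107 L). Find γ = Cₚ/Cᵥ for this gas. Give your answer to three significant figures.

PV^γ = const ⇒ γ = ln(P₂/P₁) / ln(V₁/V₂).
γ = ln(3.97/229) / ln(9.4/107) = 1.667.

γ ≈ 1.67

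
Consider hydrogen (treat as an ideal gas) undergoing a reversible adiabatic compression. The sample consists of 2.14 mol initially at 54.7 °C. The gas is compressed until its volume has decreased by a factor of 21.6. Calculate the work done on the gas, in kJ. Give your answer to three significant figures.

W ≈ 35.3 kJ

Adiabatic: T₁V₁^(γ−1) = T₂V₂^(γ−1) ⇒ T₂ = T₁ (V₁/V₂)^(γ−1).
γ = 7/5 for a diatomic ideal gas, so γ−1 = 2/5.
T₁ = 54.7 °C = 327.8 K.
T₂ = 327.8 × 21.6^(2/5) = 1121 K.
Q = 0, so ΔU = W_on_gas = nCᵥΔT with Cᵥ = R/(γ−1) = 20.79 J/(mol·K).
ΔU = 2.14 × 20.79 × (1121 − 327.8) = 35260 J.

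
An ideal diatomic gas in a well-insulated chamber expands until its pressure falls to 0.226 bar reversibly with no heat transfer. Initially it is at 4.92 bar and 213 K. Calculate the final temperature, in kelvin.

Adiabatic: T₂/T₁ = (P₂/P₁)^((γ−1)/γ).
For a diatomic ideal gas γ = 7/5, so (γ−1)/γ = 2/7.
T₂ = 213 × (0.226/4.92)^(2/7) = 88.34 K.

T₂ ≈ 88.3 K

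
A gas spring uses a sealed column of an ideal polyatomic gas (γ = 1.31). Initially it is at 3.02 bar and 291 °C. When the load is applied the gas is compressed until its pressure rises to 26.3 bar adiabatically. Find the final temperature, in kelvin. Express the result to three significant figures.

T₂ ≈ 942 K

Along an adiabat T P^((1−γ)/γ) is constant, so T₂ = T₁ (P₂/P₁)^((γ−1)/γ).
T₁ = 291 °C = 564.1 K.
T₂ = 564.1 × (26.3/3.02)^(0.237) = 941.5 K.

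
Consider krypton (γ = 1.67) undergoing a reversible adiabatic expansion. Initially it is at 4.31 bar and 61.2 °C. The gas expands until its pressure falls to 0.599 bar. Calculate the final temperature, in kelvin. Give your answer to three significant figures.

T₂ ≈ 151 K

Adiabatic: T₂/T₁ = (P₂/P₁)^((γ−1)/γ).
T₁ = 61.2 °C = 334.3 K.
T₂ = 334.3 × (0.599/4.31)^(0.401) = 151.5 K.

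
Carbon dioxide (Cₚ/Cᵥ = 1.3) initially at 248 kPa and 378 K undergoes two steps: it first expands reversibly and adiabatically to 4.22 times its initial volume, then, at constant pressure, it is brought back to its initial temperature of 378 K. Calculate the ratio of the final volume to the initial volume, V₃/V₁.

V₃/V₁ ≈ 6.50

Adiabatic step: V₂/V₁ = 4.22; T₂ = T₁·(1/4.22)^(0.3) = 245.4 K.
Isobaric step: V₃/V₂ = T₃/T₂ = 378/245.4.
V₃/V₁ = (V₂/V₁)(V₃/V₂) = 4.22 × (378/245.4) = 6.5.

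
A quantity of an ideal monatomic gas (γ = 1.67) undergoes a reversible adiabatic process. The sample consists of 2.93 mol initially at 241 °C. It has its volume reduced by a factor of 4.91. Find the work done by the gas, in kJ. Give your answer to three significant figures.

Adiabatic: T₁V₁^(γ−1) = T₂V₂^(γ−1) ⇒ T₂ = T₁ (V₁/V₂)^(γ−1).
T₁ = 241 °C = 514.1 K.
T₂ = 514.1 × 4.91^(0.67) = 1493 K.
Q = 0, so ΔU = W_on_gas = nCᵥΔT with Cᵥ = R/(γ−1) = 12.41 J/(mol·K).
ΔU = 2.93 × 12.41 × (1493 − 514.1) = 35600 J.
Work done by the gas = −ΔU = -35600 J.

W ≈ -35.6 kJ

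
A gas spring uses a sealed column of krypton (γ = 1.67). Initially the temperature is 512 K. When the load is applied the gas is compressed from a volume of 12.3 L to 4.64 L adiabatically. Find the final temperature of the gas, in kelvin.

For a reversible adiabat TV^(γ−1) is constant, so T₂ = T₁ (V₁/V₂)^(γ−1).
T₂ = 512 × (12.3/4.64)^(0.67) = 983.9 K.

T₂ ≈ 984 K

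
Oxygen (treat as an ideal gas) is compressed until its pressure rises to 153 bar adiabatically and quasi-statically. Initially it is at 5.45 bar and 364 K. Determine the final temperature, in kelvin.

T₂ ≈ 944 K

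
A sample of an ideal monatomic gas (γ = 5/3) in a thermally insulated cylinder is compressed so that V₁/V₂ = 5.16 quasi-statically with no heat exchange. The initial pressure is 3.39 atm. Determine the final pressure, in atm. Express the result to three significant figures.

Adiabatic: P₁V₁^γ = P₂V₂^γ ⇒ P₂ = P₁ (V₁/V₂)^γ.
P₂ = 3.39 × 5.16^(5/3) = 52.23 atm.

P₂ ≈ 52.2 atm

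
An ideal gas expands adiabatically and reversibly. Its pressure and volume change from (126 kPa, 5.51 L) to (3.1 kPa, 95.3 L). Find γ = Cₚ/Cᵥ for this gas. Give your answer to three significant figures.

PV^γ = const ⇒ γ = ln(P₂/P₁) / ln(V₁/V₂).
γ = ln(3.1/126) / ln(5.51/95.3) = 1.3.

γ ≈ 1.30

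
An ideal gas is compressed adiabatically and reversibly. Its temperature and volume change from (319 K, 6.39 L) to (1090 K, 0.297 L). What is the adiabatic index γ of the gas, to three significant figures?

γ ≈ 1.40

TV^(γ−1) = const ⇒ γ − 1 = ln(T₂/T₁) / ln(V₁/V₂).
γ = 1 + ln(1090/319) / ln(6.39/0.297) = 1.4.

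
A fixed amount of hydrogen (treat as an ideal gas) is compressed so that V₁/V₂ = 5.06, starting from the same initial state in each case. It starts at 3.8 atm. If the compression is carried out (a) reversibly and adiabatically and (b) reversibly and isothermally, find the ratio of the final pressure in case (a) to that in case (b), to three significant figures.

For a diatomic ideal gas γ = 7/5.
Isothermal: P_b = P₁(V₁/V₂) = 3.8×5.06.
Adiabatic: P_a = P₁(V₁/V₂)^γ = 3.8×5.06^(7/5).
P_a/P_b = (V₁/V₂)^(γ−1) = 5.06^(2/5) = 1.913.

P_adiabatic / P_isothermal ≈ 1.91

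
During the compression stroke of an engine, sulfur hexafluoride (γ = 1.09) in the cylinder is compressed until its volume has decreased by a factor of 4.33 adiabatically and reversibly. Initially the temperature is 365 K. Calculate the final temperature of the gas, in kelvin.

T₂ ≈ 416 K

For a reversible adiabat TV^(γ−1) is constant, so T₂ = T₁ (V₁/V₂)^(γ−1).
T₂ = 365 × 4.33^(0.09) = 416.5 K.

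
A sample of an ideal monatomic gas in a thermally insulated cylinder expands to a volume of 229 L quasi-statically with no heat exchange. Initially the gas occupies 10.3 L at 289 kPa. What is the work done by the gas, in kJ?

γ = 5/3 for a monatomic ideal gas.
P₂ = P₁(V₁/V₂)^γ = 289×(10.3/229)^(5/3) = 1.644 kPa.
For a reversible adiabat, W_by_gas = (P₁V₁ − P₂V₂)/(γ−1).
W_by = (289000×0.0103 − 1644×0.229) / (2/3) = 3900 J.

W ≈ 3.90 kJ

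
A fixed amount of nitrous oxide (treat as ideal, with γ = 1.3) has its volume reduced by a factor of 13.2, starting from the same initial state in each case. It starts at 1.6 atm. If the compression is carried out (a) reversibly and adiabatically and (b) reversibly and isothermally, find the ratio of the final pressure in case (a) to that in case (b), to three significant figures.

P_adiabatic / P_isothermal ≈ 2.17

Isothermal: P_b = P₁(V₁/V₂) = 1.6×13.2.
Adiabatic: P_a = P₁(V₁/V₂)^γ = 1.6×13.2^(1.3).
P_a/P_b = (V₁/V₂)^(γ−1) = 13.2^(0.3) = 2.169.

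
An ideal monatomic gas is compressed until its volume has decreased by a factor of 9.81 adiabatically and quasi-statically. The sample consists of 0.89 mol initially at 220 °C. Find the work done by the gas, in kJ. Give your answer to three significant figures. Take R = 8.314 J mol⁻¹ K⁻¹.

W ≈ -19.6 kJ

For a reversible adiabat TV^(γ−1) is constant, so T₂ = T₁ (V₁/V₂)^(γ−1).
γ = 5/3 for a monatomic ideal gas, so γ−1 = 2/3.
T₁ = 220 °C = 493.1 K.
T₂ = 493.1 × 9.81^(2/3) = 2260 K.
Q = 0, so ΔU = W_on_gas = nCᵥΔT with Cᵥ = R/(γ−1) = 12.47 J/(mol·K).
ΔU = 0.89 × 12.47 × (2260 − 493.1) = 19610 J.
Work done by the gas = −ΔU = -19610 J.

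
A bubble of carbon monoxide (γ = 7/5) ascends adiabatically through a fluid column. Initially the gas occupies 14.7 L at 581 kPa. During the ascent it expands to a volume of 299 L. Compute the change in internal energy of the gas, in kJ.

ΔU ≈ -15.0 kJ

P₂ = P₁(V₁/V₂)^γ = 581×(14.7/299)^(7/5) = 8.56 kPa.
For a reversible adiabat, W_by_gas = (P₁V₁ − P₂V₂)/(γ−1).
W_by = (581000×0.0147 − 8560×0.299) / (2/5) = 14950 J.
Q = 0 ⇒ ΔU = −W_by = -14950 J.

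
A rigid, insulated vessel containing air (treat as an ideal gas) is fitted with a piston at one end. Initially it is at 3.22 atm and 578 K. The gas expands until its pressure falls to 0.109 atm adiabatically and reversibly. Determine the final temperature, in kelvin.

T₂ ≈ 220 K

Adiabatic: T₂/T₁ = (P₂/P₁)^((γ−1)/γ).
For a diatomic ideal gas γ = 7/5, so (γ−1)/γ = 2/7.
T₂ = 578 × (0.109/3.22)^(2/7) = 219.7 K.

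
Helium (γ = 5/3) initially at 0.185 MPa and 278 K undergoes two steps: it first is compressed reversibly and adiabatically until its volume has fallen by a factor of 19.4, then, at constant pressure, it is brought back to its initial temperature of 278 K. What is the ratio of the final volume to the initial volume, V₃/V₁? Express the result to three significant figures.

Adiabatic step: V₂/V₁ = 0.05155; T₂ = T₁·19.4^(2/3) = 2007 K.
Isobaric step: V₃/V₂ = T₃/T₂ = 278/2007.
V₃/V₁ = (V₂/V₁)(V₃/V₂) = 0.05155 × (278/2007) = 0.007139.

V₃/V₁ ≈ 0.00714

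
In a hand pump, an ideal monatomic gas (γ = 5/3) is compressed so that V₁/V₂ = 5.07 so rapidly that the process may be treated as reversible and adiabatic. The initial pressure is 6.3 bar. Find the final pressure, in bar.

P₂ ≈ 94.3 bar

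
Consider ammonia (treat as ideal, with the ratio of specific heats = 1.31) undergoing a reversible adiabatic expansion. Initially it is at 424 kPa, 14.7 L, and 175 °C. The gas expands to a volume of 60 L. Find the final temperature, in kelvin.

T₂ ≈ 290 K

For a reversible adiabat TV^(γ−1) is constant, so T₂ = T₁ (V₁/V₂)^(γ−1).
T₁ = 175 °C = 448.1 K.
T₂ = 448.1 × (14.7/60)^(0.31) = 289.8 K.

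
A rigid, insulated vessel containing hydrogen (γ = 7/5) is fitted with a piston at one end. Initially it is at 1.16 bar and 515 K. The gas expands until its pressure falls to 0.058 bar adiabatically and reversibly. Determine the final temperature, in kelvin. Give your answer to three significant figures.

T₂ ≈ 219 K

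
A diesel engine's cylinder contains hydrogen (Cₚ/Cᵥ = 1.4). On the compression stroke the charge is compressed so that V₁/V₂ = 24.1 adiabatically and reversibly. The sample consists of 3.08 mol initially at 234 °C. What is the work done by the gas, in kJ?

W ≈ -83.5 kJ

For a reversible adiabat TV^(γ−1) is constant, so T₂ = T₁ (V₁/V₂)^(γ−1).
T₁ = 234 °C = 507.1 K.
T₂ = 507.1 × 24.1^(0.4) = 1811 K.
Q = 0, so ΔU = W_on_gas = nCᵥΔT with Cᵥ = R/(γ−1) = 20.79 J/(mol·K).
ΔU = 3.08 × 20.79 × (1811 − 507.1) = 83480 J.
Work done by the gas = −ΔU = -83480 J.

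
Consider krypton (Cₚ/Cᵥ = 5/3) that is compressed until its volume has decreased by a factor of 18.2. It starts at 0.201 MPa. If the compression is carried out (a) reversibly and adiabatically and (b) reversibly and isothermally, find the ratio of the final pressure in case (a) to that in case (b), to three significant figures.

Isothermal: P_b = P₁(V₁/V₂) = 0.201×18.2.
Adiabatic: P_a = P₁(V₁/V₂)^γ = 0.201×18.2^(5/3).
P_a/P_b = (V₁/V₂)^(γ−1) = 18.2^(2/3) = 6.919.

P_adiabatic / P_isothermal ≈ 6.92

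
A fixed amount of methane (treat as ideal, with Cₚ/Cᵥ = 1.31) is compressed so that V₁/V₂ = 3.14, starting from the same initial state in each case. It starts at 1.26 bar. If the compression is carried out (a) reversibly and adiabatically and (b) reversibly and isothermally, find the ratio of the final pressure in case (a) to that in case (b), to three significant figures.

P_adiabatic / P_isothermal ≈ 1.43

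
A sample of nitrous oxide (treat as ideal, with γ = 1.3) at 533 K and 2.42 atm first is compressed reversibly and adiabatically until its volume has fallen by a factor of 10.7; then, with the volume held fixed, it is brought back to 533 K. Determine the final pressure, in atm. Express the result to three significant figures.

P₃ ≈ 25.9 atm

Adiabatic step (PV^γ = const): P₂ = 2.42×10.7^(1.3) = 52.72 atm; T₂ = 533×10.7^(0.3) = 1085 K.
Isochoric: P₃ = P₂(T₃/T₂) = 52.72 × (533/1085) = 25.89 atm.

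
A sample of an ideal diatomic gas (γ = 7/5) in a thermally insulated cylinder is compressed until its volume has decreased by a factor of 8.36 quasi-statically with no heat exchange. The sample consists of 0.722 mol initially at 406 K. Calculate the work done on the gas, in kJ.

W ≈ 8.15 kJ

Adiabatic: T₁V₁^(γ−1) = T₂V₂^(γ−1) ⇒ T₂ = T₁ (V₁/V₂)^(γ−1).
T₂ = 406 × 8.36^(2/5) = 949.3 K.
Q = 0, so ΔU = W_on_gas = nCᵥΔT with Cᵥ = R/(γ−1) = 20.79 J/(mol·K).
ΔU = 0.722 × 20.79 × (949.3 − 406) = 8153 J.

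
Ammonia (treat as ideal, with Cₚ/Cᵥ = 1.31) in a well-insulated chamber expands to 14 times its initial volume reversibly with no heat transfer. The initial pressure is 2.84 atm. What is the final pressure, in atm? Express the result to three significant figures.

P₂ ≈ 0.0895 atm

Since PV^γ is constant along a reversible adiabat, P₂ = P₁ (V₁/V₂)^γ.
P₂ = 2.84 × (1/14)^(1.31) = 0.08951 atm.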